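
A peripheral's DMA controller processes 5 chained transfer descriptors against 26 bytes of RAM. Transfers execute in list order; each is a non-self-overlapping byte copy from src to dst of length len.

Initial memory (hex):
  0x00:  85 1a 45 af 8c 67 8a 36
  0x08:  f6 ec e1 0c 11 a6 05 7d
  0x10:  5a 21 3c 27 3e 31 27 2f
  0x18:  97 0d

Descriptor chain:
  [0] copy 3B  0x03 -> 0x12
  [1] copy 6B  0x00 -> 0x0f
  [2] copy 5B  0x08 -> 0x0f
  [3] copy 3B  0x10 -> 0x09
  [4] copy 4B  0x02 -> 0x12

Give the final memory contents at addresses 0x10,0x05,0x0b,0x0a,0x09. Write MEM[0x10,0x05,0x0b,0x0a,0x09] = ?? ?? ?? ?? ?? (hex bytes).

D0: mem[0x12..0x14] <- [af 8c 67]
D1: mem[0x0f..0x14] <- [85 1a 45 af 8c 67]
D2: mem[0x0f..0x13] <- [f6 ec e1 0c 11]
D3: mem[0x09..0x0b] <- [ec e1 0c]
D4: mem[0x12..0x15] <- [45 af 8c 67]
query mem[0x10]=0xec, mem[0x05]=0x67, mem[0x0b]=0x0c, mem[0x0a]=0xe1, mem[0x09]=0xec

MEM[0x10,0x05,0x0b,0x0a,0x09] = ec 67 0c e1 ec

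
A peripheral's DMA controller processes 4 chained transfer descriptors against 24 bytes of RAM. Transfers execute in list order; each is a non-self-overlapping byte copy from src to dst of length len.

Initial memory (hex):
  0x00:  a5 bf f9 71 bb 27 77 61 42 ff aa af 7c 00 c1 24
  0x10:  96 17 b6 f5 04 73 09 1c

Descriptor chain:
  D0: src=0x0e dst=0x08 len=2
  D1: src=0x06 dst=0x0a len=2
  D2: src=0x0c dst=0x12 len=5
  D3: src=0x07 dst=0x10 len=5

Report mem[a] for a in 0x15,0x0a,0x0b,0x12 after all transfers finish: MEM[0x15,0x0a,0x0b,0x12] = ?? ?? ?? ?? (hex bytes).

MEM[0x15,0x0a,0x0b,0x12] = 24 77 61 24

[0] 0x0e->0x08 len=2 : c1 24
[1] 0x06->0x0a len=2 : 77 61
[2] 0x0c->0x12 len=5 : 7c 00 c1 24 96
[3] 0x07->0x10 len=5 : 61 c1 24 77 61
query mem[0x15]=0x24, mem[0x0a]=0x77, mem[0x0b]=0x61, mem[0x12]=0x24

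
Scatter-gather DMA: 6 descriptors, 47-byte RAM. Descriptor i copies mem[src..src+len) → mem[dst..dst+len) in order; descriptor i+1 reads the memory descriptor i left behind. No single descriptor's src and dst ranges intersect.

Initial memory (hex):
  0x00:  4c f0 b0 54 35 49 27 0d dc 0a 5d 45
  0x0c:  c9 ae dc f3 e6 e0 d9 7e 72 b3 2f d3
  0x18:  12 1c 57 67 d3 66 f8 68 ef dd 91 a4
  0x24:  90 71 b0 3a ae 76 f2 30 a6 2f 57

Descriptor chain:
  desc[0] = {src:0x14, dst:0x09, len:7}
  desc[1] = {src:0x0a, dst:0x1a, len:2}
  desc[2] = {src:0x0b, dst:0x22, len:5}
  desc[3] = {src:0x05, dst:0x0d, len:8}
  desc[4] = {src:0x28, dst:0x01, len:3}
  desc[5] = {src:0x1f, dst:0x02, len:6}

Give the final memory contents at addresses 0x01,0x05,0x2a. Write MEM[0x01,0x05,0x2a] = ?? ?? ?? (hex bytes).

MEM[0x01,0x05,0x2a] = ae 2f f2

  after D0: wrote 7B at 0x09 = 72b32fd3121c57
  after D1: wrote 2B at 0x1a = b32f
  after D2: wrote 5B at 0x22 = 2fd3121c57
  after D3: wrote 8B at 0x0d = 49270ddc72b32fd3
  after D4: wrote 3B at 0x01 = ae76f2
  after D5: wrote 6B at 0x02 = 68efdd2fd312
query mem[0x01]=0xae, mem[0x05]=0x2f, mem[0x2a]=0xf2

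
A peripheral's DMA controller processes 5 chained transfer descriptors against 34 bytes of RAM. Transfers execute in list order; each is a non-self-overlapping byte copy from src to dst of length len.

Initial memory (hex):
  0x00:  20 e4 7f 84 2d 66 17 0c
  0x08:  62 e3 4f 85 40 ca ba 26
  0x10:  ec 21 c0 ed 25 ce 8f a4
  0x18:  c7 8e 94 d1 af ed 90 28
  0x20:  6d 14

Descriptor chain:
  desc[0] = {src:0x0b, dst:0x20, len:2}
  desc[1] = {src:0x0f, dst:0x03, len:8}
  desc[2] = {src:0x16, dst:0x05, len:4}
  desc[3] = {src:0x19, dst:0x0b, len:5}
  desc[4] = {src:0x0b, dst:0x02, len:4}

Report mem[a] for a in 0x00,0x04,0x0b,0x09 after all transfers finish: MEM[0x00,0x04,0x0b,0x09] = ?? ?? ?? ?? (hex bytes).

[0] 0x0b->0x20 len=2 : 85 40
[1] 0x0f->0x03 len=8 : 26 ec 21 c0 ed 25 ce 8f
[2] 0x16->0x05 len=4 : 8f a4 c7 8e
[3] 0x19->0x0b len=5 : 8e 94 d1 af ed
[4] 0x0b->0x02 len=4 : 8e 94 d1 af
query mem[0x00]=0x20, mem[0x04]=0xd1, mem[0x0b]=0x8e, mem[0x09]=0xce

MEM[0x00,0x04,0x0b,0x09] = 20 d1 8e ce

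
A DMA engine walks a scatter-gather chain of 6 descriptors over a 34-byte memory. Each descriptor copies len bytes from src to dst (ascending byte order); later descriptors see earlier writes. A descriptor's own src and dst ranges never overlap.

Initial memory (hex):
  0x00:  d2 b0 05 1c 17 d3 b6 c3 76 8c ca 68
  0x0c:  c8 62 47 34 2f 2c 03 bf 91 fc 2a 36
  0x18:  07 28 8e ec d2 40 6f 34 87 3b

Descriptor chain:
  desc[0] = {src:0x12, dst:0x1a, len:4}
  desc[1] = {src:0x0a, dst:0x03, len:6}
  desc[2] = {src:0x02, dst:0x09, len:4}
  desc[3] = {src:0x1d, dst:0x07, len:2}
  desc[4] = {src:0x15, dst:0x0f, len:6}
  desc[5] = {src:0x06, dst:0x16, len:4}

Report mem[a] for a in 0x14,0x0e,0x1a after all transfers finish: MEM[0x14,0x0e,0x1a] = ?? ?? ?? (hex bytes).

D0: mem[0x1a..0x1d] <- [03 bf 91 fc]
D1: mem[0x03..0x08] <- [ca 68 c8 62 47 34]
D2: mem[0x09..0x0c] <- [05 ca 68 c8]
D3: mem[0x07..0x08] <- [fc 6f]
D4: mem[0x0f..0x14] <- [fc 2a 36 07 28 03]
D5: mem[0x16..0x19] <- [62 fc 6f 05]
query mem[0x14]=0x03, mem[0x0e]=0x47, mem[0x1a]=0x03

MEM[0x14,0x0e,0x1a] = 03 47 03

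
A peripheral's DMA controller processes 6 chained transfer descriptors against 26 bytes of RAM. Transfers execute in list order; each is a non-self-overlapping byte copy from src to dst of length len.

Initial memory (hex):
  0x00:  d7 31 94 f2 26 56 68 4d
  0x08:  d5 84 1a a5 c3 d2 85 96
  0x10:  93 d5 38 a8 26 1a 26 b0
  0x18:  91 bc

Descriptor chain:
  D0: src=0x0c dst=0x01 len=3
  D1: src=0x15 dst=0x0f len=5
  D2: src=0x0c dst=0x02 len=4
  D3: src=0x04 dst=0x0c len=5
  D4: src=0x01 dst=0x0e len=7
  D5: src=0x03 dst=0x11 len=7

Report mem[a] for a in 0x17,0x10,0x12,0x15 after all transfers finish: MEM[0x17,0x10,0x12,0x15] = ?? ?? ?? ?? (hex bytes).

MEM[0x17,0x10,0x12,0x15] = 84 d2 85 4d

#0 dst[0x01+3] := {0xc3,0xd2,0x85}
#1 dst[0x0f+5] := {0x1a,0x26,0xb0,0x91,0xbc}
#2 dst[0x02+4] := {0xc3,0xd2,0x85,0x1a}
#3 dst[0x0c+5] := {0x85,0x1a,0x68,0x4d,0xd5}
#4 dst[0x0e+7] := {0xc3,0xc3,0xd2,0x85,0x1a,0x68,0x4d}
#5 dst[0x11+7] := {0xd2,0x85,0x1a,0x68,0x4d,0xd5,0x84}
query mem[0x17]=0x84, mem[0x10]=0xd2, mem[0x12]=0x85, mem[0x15]=0x4d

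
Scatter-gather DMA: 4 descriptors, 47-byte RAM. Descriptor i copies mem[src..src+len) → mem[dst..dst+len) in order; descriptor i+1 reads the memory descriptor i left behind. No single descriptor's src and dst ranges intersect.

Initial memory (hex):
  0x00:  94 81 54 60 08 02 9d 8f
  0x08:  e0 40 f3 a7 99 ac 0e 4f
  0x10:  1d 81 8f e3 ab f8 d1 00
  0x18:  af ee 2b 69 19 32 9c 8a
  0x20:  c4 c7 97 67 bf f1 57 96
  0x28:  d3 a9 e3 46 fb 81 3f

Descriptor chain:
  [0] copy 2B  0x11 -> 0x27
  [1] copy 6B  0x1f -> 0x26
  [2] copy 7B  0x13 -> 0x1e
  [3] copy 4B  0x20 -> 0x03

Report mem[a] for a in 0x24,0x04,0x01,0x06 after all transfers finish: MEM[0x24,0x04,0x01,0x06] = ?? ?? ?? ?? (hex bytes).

[0] 0x11->0x27 len=2 : 81 8f
[1] 0x1f->0x26 len=6 : 8a c4 c7 97 67 bf
[2] 0x13->0x1e len=7 : e3 ab f8 d1 00 af ee
[3] 0x20->0x03 len=4 : f8 d1 00 af
query mem[0x24]=0xee, mem[0x04]=0xd1, mem[0x01]=0x81, mem[0x06]=0xaf

MEM[0x24,0x04,0x01,0x06] = ee d1 81 af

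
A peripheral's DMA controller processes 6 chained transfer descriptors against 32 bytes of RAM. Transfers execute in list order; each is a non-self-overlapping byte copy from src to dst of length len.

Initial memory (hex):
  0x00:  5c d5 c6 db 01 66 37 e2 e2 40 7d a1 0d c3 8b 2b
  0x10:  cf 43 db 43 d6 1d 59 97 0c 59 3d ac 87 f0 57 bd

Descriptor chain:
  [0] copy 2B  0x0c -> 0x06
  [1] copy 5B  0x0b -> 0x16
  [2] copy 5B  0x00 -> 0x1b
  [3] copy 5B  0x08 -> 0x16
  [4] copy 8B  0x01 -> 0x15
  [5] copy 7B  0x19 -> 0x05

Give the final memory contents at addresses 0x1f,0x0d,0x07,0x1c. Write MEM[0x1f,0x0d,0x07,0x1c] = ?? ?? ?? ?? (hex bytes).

MEM[0x1f,0x0d,0x07,0x1c] = 01 c3 c3 e2

D0: mem[0x06..0x07] <- [0d c3]
D1: mem[0x16..0x1a] <- [a1 0d c3 8b 2b]
D2: mem[0x1b..0x1f] <- [5c d5 c6 db 01]
D3: mem[0x16..0x1a] <- [e2 40 7d a1 0d]
D4: mem[0x15..0x1c] <- [d5 c6 db 01 66 0d c3 e2]
D5: mem[0x05..0x0b] <- [66 0d c3 e2 c6 db 01]
query mem[0x1f]=0x01, mem[0x0d]=0xc3, mem[0x07]=0xc3, mem[0x1c]=0xe2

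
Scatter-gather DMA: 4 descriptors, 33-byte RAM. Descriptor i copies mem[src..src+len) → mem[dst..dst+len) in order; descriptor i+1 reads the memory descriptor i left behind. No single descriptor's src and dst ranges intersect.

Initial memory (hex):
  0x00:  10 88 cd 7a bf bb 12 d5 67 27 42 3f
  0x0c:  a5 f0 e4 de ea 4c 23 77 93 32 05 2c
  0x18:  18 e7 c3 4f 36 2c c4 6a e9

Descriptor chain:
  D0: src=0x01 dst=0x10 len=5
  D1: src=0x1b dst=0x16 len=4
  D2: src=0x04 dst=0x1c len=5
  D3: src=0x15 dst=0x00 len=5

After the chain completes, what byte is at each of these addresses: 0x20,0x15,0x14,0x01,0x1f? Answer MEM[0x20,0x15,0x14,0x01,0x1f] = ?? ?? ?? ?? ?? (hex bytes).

D0: mem[0x10..0x14] <- [88 cd 7a bf bb]
D1: mem[0x16..0x19] <- [4f 36 2c c4]
D2: mem[0x1c..0x20] <- [bf bb 12 d5 67]
D3: mem[0x00..0x04] <- [32 4f 36 2c c4]
query mem[0x20]=0x67, mem[0x15]=0x32, mem[0x14]=0xbb, mem[0x01]=0x4f, mem[0x1f]=0xd5

MEM[0x20,0x15,0x14,0x01,0x1f] = 67 32 bb 4f d5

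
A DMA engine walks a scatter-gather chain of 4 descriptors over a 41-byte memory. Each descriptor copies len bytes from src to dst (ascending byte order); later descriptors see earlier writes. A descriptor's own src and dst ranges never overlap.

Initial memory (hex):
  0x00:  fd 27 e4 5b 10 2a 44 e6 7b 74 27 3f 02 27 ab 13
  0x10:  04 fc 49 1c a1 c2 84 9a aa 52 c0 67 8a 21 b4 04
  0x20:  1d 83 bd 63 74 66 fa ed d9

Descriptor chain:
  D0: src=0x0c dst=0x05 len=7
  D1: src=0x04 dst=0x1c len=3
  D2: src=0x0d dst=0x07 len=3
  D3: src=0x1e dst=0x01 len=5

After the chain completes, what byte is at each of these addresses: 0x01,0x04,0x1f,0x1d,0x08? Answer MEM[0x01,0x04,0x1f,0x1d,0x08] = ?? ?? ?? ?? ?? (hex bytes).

D0: mem[0x05..0x0b] <- [02 27 ab 13 04 fc 49]
D1: mem[0x1c..0x1e] <- [10 02 27]
D2: mem[0x07..0x09] <- [27 ab 13]
D3: mem[0x01..0x05] <- [27 04 1d 83 bd]
query mem[0x01]=0x27, mem[0x04]=0x83, mem[0x1f]=0x04, mem[0x1d]=0x02, mem[0x08]=0xab

MEM[0x01,0x04,0x1f,0x1d,0x08] = 27 83 04 02 ab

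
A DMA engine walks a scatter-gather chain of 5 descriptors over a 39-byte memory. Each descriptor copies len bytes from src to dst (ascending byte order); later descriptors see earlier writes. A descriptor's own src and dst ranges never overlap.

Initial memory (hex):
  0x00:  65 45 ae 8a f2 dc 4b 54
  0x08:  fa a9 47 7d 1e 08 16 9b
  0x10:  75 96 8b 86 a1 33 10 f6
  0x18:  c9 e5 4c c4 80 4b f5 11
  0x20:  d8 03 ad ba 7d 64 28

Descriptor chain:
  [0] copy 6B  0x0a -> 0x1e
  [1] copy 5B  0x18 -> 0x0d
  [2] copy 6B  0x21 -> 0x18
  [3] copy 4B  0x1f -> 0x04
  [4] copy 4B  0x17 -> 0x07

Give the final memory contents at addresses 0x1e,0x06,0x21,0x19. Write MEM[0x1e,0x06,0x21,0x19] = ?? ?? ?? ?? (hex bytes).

[0] 0x0a->0x1e len=6 : 47 7d 1e 08 16 9b
[1] 0x18->0x0d len=5 : c9 e5 4c c4 80
[2] 0x21->0x18 len=6 : 08 16 9b 7d 64 28
[3] 0x1f->0x04 len=4 : 7d 1e 08 16
[4] 0x17->0x07 len=4 : f6 08 16 9b
query mem[0x1e]=0x47, mem[0x06]=0x08, mem[0x21]=0x08, mem[0x19]=0x16

MEM[0x1e,0x06,0x21,0x19] = 47 08 08 16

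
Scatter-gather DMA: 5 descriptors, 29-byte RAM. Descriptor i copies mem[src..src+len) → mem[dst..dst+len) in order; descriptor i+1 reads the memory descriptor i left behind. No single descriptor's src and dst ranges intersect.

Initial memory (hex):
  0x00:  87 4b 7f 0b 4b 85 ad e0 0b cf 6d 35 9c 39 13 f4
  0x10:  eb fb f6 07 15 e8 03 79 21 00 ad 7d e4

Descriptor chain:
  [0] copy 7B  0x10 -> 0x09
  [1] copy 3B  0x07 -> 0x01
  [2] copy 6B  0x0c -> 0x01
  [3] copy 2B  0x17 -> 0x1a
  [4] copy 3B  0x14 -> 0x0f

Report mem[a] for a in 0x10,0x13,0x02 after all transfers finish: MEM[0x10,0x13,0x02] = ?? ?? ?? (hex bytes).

D0: mem[0x09..0x0f] <- [eb fb f6 07 15 e8 03]
D1: mem[0x01..0x03] <- [e0 0b eb]
D2: mem[0x01..0x06] <- [07 15 e8 03 eb fb]
D3: mem[0x1a..0x1b] <- [79 21]
D4: mem[0x0f..0x11] <- [15 e8 03]
query mem[0x10]=0xe8, mem[0x13]=0x07, mem[0x02]=0x15

MEM[0x10,0x13,0x02] = e8 07 15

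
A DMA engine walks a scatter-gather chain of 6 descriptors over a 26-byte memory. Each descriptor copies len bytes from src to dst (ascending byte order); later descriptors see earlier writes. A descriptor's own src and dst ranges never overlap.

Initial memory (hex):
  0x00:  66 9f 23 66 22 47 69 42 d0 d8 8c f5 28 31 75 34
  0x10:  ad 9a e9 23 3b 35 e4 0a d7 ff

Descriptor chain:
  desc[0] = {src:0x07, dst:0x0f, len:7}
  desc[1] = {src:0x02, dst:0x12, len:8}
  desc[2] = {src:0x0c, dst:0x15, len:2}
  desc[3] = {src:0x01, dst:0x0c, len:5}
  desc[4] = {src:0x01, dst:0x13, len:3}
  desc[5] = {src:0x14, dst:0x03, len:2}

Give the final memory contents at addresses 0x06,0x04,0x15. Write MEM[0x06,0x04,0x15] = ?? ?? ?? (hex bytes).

  after D0: wrote 7B at 0x0f = 42d0d88cf52831
  after D1: wrote 8B at 0x12 = 236622476942d0d8
  after D2: wrote 2B at 0x15 = 2831
  after D3: wrote 5B at 0x0c = 9f23662247
  after D4: wrote 3B at 0x13 = 9f2366
  after D5: wrote 2B at 0x03 = 2366
query mem[0x06]=0x69, mem[0x04]=0x66, mem[0x15]=0x66

MEM[0x06,0x04,0x15] = 69 66 66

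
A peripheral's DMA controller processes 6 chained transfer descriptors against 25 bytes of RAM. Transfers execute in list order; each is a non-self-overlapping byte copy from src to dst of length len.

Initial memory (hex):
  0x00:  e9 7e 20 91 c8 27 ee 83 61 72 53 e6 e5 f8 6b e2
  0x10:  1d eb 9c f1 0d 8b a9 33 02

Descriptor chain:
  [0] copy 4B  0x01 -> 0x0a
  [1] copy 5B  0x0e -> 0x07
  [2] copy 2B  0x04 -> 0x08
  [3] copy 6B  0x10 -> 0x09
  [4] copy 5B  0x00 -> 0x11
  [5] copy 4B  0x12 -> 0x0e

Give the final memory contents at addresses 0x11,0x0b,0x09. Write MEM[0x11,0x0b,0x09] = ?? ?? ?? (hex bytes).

MEM[0x11,0x0b,0x09] = c8 9c 1d

  after D0: wrote 4B at 0x0a = 7e2091c8
  after D1: wrote 5B at 0x07 = 6be21deb9c
  after D2: wrote 2B at 0x08 = c827
  after D3: wrote 6B at 0x09 = 1deb9cf10d8b
  after D4: wrote 5B at 0x11 = e97e2091c8
  after D5: wrote 4B at 0x0e = 7e2091c8
query mem[0x11]=0xc8, mem[0x0b]=0x9c, mem[0x09]=0x1d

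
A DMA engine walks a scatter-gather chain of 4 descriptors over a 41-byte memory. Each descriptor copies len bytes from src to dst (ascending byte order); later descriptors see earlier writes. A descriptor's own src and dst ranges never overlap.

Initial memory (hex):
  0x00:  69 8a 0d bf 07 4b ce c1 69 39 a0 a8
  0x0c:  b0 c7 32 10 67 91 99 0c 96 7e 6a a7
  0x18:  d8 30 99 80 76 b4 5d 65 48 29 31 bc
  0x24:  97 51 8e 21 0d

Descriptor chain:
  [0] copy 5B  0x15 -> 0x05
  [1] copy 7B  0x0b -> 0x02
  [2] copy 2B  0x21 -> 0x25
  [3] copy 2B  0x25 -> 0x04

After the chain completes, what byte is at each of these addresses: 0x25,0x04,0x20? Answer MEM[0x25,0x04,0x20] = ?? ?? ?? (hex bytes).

MEM[0x25,0x04,0x20] = 29 29 48

D0: mem[0x05..0x09] <- [7e 6a a7 d8 30]
D1: mem[0x02..0x08] <- [a8 b0 c7 32 10 67 91]
D2: mem[0x25..0x26] <- [29 31]
D3: mem[0x04..0x05] <- [29 31]
query mem[0x25]=0x29, mem[0x04]=0x29, mem[0x20]=0x48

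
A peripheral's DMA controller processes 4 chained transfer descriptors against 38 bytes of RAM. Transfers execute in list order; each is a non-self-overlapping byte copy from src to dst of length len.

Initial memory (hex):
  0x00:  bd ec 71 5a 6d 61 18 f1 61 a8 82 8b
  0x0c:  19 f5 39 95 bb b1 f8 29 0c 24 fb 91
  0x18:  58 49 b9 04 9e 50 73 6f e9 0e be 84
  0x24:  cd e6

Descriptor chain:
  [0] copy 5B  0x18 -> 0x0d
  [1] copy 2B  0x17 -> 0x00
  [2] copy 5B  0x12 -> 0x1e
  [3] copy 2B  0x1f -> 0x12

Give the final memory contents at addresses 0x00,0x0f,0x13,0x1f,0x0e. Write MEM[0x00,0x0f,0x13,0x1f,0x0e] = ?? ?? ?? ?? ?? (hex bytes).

MEM[0x00,0x0f,0x13,0x1f,0x0e] = 91 b9 0c 29 49

D0: mem[0x0d..0x11] <- [58 49 b9 04 9e]
D1: mem[0x00..0x01] <- [91 58]
D2: mem[0x1e..0x22] <- [f8 29 0c 24 fb]
D3: mem[0x12..0x13] <- [29 0c]
query mem[0x00]=0x91, mem[0x0f]=0xb9, mem[0x13]=0x0c, mem[0x1f]=0x29, mem[0x0e]=0x49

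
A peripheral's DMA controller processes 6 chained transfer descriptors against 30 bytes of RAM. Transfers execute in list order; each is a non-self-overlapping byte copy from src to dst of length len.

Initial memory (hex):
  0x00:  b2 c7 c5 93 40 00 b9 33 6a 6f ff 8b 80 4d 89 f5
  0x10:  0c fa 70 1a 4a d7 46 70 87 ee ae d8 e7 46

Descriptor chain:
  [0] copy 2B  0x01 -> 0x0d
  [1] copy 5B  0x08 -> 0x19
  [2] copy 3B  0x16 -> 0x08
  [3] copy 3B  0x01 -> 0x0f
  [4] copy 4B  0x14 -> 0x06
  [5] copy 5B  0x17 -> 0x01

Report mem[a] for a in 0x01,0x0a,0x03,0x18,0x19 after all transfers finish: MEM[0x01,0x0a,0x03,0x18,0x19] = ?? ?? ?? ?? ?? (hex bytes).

MEM[0x01,0x0a,0x03,0x18,0x19] = 70 87 6a 87 6a

#0 dst[0x0d+2] := {0xc7,0xc5}
#1 dst[0x19+5] := {0x6a,0x6f,0xff,0x8b,0x80}
#2 dst[0x08+3] := {0x46,0x70,0x87}
#3 dst[0x0f+3] := {0xc7,0xc5,0x93}
#4 dst[0x06+4] := {0x4a,0xd7,0x46,0x70}
#5 dst[0x01+5] := {0x70,0x87,0x6a,0x6f,0xff}
query mem[0x01]=0x70, mem[0x0a]=0x87, mem[0x03]=0x6a, mem[0x18]=0x87, mem[0x19]=0x6a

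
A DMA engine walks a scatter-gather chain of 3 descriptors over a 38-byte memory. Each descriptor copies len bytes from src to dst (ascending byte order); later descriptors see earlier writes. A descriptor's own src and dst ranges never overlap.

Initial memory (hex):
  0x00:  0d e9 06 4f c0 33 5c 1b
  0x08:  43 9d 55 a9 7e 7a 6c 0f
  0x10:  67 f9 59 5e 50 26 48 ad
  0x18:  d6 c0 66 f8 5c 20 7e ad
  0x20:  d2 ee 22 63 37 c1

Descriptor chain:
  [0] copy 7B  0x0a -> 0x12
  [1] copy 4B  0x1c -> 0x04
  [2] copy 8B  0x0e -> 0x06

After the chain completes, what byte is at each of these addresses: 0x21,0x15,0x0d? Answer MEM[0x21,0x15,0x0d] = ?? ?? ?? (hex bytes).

D0: mem[0x12..0x18] <- [55 a9 7e 7a 6c 0f 67]
D1: mem[0x04..0x07] <- [5c 20 7e ad]
D2: mem[0x06..0x0d] <- [6c 0f 67 f9 55 a9 7e 7a]
query mem[0x21]=0xee, mem[0x15]=0x7a, mem[0x0d]=0x7a

MEM[0x21,0x15,0x0d] = ee 7a 7a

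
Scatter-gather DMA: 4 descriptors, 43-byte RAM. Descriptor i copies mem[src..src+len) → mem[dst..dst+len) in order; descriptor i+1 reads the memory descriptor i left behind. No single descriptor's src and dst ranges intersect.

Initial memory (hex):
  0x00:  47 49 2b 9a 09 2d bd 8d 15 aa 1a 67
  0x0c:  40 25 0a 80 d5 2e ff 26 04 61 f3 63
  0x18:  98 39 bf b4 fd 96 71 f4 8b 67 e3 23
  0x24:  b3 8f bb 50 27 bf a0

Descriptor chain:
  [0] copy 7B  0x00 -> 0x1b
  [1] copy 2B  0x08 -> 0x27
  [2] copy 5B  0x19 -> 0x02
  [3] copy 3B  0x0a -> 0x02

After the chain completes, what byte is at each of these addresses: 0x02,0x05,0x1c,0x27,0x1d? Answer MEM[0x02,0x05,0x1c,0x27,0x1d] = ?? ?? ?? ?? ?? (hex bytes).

MEM[0x02,0x05,0x1c,0x27,0x1d] = 1a 49 49 15 2b

D0: mem[0x1b..0x21] <- [47 49 2b 9a 09 2d bd]
D1: mem[0x27..0x28] <- [15 aa]
D2: mem[0x02..0x06] <- [39 bf 47 49 2b]
D3: mem[0x02..0x04] <- [1a 67 40]
query mem[0x02]=0x1a, mem[0x05]=0x49, mem[0x1c]=0x49, mem[0x27]=0x15, mem[0x1d]=0x2b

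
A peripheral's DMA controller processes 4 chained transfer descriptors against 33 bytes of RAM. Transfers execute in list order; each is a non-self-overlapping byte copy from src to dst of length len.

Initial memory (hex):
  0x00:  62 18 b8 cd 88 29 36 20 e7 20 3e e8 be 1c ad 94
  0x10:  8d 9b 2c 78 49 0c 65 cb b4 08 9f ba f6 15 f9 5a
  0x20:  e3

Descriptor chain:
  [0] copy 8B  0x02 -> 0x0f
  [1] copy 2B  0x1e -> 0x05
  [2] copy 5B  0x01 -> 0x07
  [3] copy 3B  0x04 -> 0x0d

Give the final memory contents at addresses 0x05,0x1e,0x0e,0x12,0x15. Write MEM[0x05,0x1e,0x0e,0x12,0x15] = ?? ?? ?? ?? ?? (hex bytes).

MEM[0x05,0x1e,0x0e,0x12,0x15] = f9 f9 f9 29 e7

[0] 0x02->0x0f len=8 : b8 cd 88 29 36 20 e7 20
[1] 0x1e->0x05 len=2 : f9 5a
[2] 0x01->0x07 len=5 : 18 b8 cd 88 f9
[3] 0x04->0x0d len=3 : 88 f9 5a
query mem[0x05]=0xf9, mem[0x1e]=0xf9, mem[0x0e]=0xf9, mem[0x12]=0x29, mem[0x15]=0xe7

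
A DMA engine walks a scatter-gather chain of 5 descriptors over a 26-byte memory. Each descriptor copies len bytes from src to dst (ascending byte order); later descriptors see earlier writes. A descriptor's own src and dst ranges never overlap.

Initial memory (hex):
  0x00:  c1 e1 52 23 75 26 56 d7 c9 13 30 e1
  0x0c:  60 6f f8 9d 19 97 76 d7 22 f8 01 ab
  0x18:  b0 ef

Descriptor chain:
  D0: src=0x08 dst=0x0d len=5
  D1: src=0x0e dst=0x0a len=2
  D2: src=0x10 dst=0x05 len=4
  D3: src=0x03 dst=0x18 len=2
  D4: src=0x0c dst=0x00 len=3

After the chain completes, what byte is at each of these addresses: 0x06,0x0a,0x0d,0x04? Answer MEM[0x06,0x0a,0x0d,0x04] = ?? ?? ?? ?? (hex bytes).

D0: mem[0x0d..0x11] <- [c9 13 30 e1 60]
D1: mem[0x0a..0x0b] <- [13 30]
D2: mem[0x05..0x08] <- [e1 60 76 d7]
D3: mem[0x18..0x19] <- [23 75]
D4: mem[0x00..0x02] <- [60 c9 13]
query mem[0x06]=0x60, mem[0x0a]=0x13, mem[0x0d]=0xc9, mem[0x04]=0x75

MEM[0x06,0x0a,0x0d,0x04] = 60 13 c9 75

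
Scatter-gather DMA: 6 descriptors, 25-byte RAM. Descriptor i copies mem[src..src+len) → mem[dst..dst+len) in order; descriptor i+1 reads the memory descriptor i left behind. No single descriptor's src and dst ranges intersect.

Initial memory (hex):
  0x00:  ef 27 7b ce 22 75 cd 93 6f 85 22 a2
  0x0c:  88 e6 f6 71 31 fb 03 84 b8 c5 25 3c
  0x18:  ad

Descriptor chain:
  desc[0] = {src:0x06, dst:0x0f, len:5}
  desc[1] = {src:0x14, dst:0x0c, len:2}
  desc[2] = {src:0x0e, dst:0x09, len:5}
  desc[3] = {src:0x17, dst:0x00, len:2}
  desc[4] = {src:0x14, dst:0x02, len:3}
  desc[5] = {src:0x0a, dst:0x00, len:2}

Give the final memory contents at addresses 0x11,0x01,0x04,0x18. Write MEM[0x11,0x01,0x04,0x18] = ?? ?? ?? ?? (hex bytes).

MEM[0x11,0x01,0x04,0x18] = 6f 93 25 ad

#0 dst[0x0f+5] := {0xcd,0x93,0x6f,0x85,0x22}
#1 dst[0x0c+2] := {0xb8,0xc5}
#2 dst[0x09+5] := {0xf6,0xcd,0x93,0x6f,0x85}
#3 dst[0x00+2] := {0x3c,0xad}
#4 dst[0x02+3] := {0xb8,0xc5,0x25}
#5 dst[0x00+2] := {0xcd,0x93}
query mem[0x11]=0x6f, mem[0x01]=0x93, mem[0x04]=0x25, mem[0x18]=0xad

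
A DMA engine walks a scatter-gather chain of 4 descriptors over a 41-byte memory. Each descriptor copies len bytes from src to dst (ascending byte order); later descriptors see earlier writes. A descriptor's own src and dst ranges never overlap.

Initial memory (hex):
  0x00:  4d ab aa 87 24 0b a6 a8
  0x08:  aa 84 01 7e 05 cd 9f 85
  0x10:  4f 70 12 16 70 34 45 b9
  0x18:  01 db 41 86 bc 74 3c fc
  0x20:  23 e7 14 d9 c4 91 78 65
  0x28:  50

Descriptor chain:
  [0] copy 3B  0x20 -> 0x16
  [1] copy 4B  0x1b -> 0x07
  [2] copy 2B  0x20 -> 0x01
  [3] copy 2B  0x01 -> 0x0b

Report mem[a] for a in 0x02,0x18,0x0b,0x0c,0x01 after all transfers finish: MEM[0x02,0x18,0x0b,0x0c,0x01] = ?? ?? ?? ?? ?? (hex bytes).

[0] 0x20->0x16 len=3 : 23 e7 14
[1] 0x1b->0x07 len=4 : 86 bc 74 3c
[2] 0x20->0x01 len=2 : 23 e7
[3] 0x01->0x0b len=2 : 23 e7
query mem[0x02]=0xe7, mem[0x18]=0x14, mem[0x0b]=0x23, mem[0x0c]=0xe7, mem[0x01]=0x23

MEM[0x02,0x18,0x0b,0x0c,0x01] = e7 14 23 e7 23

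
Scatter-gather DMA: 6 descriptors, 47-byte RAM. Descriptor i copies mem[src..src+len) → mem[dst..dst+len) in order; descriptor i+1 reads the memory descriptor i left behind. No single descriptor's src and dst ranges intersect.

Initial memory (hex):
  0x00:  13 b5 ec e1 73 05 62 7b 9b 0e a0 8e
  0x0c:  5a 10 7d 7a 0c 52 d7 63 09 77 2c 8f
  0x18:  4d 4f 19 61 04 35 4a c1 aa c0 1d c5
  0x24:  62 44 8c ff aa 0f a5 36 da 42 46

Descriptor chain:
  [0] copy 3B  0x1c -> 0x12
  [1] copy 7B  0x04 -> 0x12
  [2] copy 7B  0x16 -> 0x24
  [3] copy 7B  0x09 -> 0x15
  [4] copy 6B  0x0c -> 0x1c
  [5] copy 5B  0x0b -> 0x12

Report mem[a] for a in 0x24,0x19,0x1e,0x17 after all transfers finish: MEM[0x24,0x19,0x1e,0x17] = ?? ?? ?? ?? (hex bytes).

#0 dst[0x12+3] := {0x04,0x35,0x4a}
#1 dst[0x12+7] := {0x73,0x05,0x62,0x7b,0x9b,0x0e,0xa0}
#2 dst[0x24+7] := {0x9b,0x0e,0xa0,0x4f,0x19,0x61,0x04}
#3 dst[0x15+7] := {0x0e,0xa0,0x8e,0x5a,0x10,0x7d,0x7a}
#4 dst[0x1c+6] := {0x5a,0x10,0x7d,0x7a,0x0c,0x52}
#5 dst[0x12+5] := {0x8e,0x5a,0x10,0x7d,0x7a}
query mem[0x24]=0x9b, mem[0x19]=0x10, mem[0x1e]=0x7d, mem[0x17]=0x8e

MEM[0x24,0x19,0x1e,0x17] = 9b 10 7d 8e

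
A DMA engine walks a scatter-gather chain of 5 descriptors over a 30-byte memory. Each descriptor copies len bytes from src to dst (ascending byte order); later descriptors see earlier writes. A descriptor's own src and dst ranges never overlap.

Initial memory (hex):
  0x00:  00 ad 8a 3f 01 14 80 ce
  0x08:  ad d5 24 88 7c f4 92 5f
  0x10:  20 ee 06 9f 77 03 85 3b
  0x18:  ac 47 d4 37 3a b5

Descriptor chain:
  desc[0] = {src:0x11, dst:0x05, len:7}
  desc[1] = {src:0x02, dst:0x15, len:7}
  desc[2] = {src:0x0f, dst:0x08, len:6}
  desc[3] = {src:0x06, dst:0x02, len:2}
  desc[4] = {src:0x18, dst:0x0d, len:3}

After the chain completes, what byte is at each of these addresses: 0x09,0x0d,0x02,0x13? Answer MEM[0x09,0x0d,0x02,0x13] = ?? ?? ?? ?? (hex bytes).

MEM[0x09,0x0d,0x02,0x13] = 20 ee 06 9f

D0: mem[0x05..0x0b] <- [ee 06 9f 77 03 85 3b]
D1: mem[0x15..0x1b] <- [8a 3f 01 ee 06 9f 77]
D2: mem[0x08..0x0d] <- [5f 20 ee 06 9f 77]
D3: mem[0x02..0x03] <- [06 9f]
D4: mem[0x0d..0x0f] <- [ee 06 9f]
query mem[0x09]=0x20, mem[0x0d]=0xee, mem[0x02]=0x06, mem[0x13]=0x9f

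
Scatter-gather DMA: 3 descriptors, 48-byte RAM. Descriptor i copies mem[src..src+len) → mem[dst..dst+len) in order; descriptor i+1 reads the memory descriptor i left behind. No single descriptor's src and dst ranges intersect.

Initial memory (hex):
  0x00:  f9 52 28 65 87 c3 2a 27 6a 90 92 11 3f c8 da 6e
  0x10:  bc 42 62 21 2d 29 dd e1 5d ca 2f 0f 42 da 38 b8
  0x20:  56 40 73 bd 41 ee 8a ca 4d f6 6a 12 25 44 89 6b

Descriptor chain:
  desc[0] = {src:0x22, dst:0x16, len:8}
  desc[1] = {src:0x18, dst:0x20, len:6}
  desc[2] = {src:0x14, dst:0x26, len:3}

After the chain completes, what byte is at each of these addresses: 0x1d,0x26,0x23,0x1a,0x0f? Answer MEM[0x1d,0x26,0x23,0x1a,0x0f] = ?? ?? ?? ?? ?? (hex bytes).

MEM[0x1d,0x26,0x23,0x1a,0x0f] = f6 2d ca 8a 6e

D0: mem[0x16..0x1d] <- [73 bd 41 ee 8a ca 4d f6]
D1: mem[0x20..0x25] <- [41 ee 8a ca 4d f6]
D2: mem[0x26..0x28] <- [2d 29 73]
query mem[0x1d]=0xf6, mem[0x26]=0x2d, mem[0x23]=0xca, mem[0x1a]=0x8a, mem[0x0f]=0x6e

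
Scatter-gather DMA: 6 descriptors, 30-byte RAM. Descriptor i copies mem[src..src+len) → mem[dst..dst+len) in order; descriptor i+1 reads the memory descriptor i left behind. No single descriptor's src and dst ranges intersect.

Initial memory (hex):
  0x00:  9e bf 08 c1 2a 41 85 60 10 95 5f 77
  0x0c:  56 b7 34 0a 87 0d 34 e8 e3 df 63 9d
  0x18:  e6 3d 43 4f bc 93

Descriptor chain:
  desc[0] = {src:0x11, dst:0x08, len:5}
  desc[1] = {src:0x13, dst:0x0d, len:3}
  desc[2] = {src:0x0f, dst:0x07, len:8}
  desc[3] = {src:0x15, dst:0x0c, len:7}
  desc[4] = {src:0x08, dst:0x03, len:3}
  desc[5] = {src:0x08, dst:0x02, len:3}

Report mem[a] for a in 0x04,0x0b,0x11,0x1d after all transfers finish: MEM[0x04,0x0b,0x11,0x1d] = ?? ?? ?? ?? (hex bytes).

MEM[0x04,0x0b,0x11,0x1d] = 34 e8 43 93

D0: mem[0x08..0x0c] <- [0d 34 e8 e3 df]
D1: mem[0x0d..0x0f] <- [e8 e3 df]
D2: mem[0x07..0x0e] <- [df 87 0d 34 e8 e3 df 63]
D3: mem[0x0c..0x12] <- [df 63 9d e6 3d 43 4f]
D4: mem[0x03..0x05] <- [87 0d 34]
D5: mem[0x02..0x04] <- [87 0d 34]
query mem[0x04]=0x34, mem[0x0b]=0xe8, mem[0x11]=0x43, mem[0x1d]=0x93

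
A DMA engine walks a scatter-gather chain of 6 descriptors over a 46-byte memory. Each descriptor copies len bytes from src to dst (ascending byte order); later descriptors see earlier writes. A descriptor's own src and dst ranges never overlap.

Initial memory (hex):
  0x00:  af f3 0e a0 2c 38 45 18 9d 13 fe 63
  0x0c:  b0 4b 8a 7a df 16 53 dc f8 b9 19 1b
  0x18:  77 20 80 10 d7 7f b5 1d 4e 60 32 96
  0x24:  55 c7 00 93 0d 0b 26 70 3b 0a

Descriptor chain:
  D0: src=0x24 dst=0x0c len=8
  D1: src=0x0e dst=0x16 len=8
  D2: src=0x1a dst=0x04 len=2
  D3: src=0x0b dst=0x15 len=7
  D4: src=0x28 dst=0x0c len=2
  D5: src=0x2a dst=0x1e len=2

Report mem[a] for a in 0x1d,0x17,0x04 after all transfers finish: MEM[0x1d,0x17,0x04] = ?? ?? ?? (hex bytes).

MEM[0x1d,0x17,0x04] = b9 c7 26

[0] 0x24->0x0c len=8 : 55 c7 00 93 0d 0b 26 70
[1] 0x0e->0x16 len=8 : 00 93 0d 0b 26 70 f8 b9
[2] 0x1a->0x04 len=2 : 26 70
[3] 0x0b->0x15 len=7 : 63 55 c7 00 93 0d 0b
[4] 0x28->0x0c len=2 : 0d 0b
[5] 0x2a->0x1e len=2 : 26 70
query mem[0x1d]=0xb9, mem[0x17]=0xc7, mem[0x04]=0x26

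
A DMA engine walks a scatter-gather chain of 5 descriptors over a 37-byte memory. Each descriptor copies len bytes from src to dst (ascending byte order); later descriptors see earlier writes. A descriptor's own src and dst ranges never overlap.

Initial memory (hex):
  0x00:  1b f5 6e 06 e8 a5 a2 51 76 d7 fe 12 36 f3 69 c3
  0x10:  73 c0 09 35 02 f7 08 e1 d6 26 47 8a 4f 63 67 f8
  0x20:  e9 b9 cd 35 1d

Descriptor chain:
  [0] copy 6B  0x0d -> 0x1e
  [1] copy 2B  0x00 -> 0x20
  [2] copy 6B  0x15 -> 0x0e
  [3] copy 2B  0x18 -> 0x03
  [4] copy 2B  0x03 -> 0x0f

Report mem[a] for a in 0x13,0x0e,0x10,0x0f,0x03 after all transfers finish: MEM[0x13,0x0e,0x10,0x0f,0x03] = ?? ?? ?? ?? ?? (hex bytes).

  after D0: wrote 6B at 0x1e = f369c373c009
  after D1: wrote 2B at 0x20 = 1bf5
  after D2: wrote 6B at 0x0e = f708e1d62647
  after D3: wrote 2B at 0x03 = d626
  after D4: wrote 2B at 0x0f = d626
query mem[0x13]=0x47, mem[0x0e]=0xf7, mem[0x10]=0x26, mem[0x0f]=0xd6, mem[0x03]=0xd6

MEM[0x13,0x0e,0x10,0x0f,0x03] = 47 f7 26 d6 d6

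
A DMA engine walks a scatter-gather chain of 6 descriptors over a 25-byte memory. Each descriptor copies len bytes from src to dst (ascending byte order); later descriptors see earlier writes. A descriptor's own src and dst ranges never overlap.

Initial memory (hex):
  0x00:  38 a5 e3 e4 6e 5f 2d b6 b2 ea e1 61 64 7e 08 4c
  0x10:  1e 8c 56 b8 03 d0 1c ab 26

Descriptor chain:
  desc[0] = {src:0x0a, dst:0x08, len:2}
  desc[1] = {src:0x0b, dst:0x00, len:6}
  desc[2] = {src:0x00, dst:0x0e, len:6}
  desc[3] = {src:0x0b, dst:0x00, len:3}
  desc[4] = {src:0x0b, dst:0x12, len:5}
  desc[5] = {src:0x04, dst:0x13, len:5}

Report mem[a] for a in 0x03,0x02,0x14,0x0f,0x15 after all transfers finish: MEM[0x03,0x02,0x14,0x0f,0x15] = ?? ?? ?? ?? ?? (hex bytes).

D0: mem[0x08..0x09] <- [e1 61]
D1: mem[0x00..0x05] <- [61 64 7e 08 4c 1e]
D2: mem[0x0e..0x13] <- [61 64 7e 08 4c 1e]
D3: mem[0x00..0x02] <- [61 64 7e]
D4: mem[0x12..0x16] <- [61 64 7e 61 64]
D5: mem[0x13..0x17] <- [4c 1e 2d b6 e1]
query mem[0x03]=0x08, mem[0x02]=0x7e, mem[0x14]=0x1e, mem[0x0f]=0x64, mem[0x15]=0x2d

MEM[0x03,0x02,0x14,0x0f,0x15] = 08 7e 1e 64 2d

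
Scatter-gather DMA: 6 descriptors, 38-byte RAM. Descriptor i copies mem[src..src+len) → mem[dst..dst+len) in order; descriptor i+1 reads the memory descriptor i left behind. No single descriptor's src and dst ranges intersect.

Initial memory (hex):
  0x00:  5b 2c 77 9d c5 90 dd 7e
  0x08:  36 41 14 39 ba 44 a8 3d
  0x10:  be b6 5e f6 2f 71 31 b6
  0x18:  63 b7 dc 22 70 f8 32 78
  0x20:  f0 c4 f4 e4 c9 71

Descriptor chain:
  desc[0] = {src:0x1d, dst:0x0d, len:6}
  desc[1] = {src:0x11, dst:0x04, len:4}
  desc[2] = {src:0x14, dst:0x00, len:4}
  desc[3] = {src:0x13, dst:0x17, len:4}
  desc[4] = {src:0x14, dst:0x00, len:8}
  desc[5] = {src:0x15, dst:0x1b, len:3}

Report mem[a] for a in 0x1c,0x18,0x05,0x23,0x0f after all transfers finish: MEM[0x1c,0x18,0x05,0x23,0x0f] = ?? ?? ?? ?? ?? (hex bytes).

D0: mem[0x0d..0x12] <- [f8 32 78 f0 c4 f4]
D1: mem[0x04..0x07] <- [c4 f4 f6 2f]
D2: mem[0x00..0x03] <- [2f 71 31 b6]
D3: mem[0x17..0x1a] <- [f6 2f 71 31]
D4: mem[0x00..0x07] <- [2f 71 31 f6 2f 71 31 22]
D5: mem[0x1b..0x1d] <- [71 31 f6]
query mem[0x1c]=0x31, mem[0x18]=0x2f, mem[0x05]=0x71, mem[0x23]=0xe4, mem[0x0f]=0x78

MEM[0x1c,0x18,0x05,0x23,0x0f] = 31 2f 71 e4 78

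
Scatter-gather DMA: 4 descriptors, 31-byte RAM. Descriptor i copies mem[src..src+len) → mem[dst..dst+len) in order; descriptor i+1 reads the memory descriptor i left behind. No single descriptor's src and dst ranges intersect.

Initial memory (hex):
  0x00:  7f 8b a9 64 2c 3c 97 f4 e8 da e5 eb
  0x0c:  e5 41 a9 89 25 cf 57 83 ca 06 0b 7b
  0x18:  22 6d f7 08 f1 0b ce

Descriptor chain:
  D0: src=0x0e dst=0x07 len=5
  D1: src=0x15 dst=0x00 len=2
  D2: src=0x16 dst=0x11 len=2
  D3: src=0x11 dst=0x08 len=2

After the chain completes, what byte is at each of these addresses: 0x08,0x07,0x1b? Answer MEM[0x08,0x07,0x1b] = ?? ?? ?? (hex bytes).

MEM[0x08,0x07,0x1b] = 0b a9 08

#0 dst[0x07+5] := {0xa9,0x89,0x25,0xcf,0x57}
#1 dst[0x00+2] := {0x06,0x0b}
#2 dst[0x11+2] := {0x0b,0x7b}
#3 dst[0x08+2] := {0x0b,0x7b}
query mem[0x08]=0x0b, mem[0x07]=0xa9, mem[0x1b]=0x08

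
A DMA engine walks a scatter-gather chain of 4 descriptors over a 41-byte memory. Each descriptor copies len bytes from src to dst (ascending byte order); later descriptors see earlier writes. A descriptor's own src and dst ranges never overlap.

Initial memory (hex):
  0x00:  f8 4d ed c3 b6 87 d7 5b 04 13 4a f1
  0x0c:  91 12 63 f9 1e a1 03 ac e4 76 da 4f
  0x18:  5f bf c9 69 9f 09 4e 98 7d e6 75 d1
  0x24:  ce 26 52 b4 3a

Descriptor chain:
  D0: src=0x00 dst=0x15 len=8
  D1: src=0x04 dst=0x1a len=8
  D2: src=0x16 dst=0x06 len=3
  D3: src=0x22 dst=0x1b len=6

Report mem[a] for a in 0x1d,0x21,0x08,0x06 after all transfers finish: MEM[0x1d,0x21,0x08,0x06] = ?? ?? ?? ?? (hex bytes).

MEM[0x1d,0x21,0x08,0x06] = ce f1 c3 4d

D0: mem[0x15..0x1c] <- [f8 4d ed c3 b6 87 d7 5b]
D1: mem[0x1a..0x21] <- [b6 87 d7 5b 04 13 4a f1]
D2: mem[0x06..0x08] <- [4d ed c3]
D3: mem[0x1b..0x20] <- [75 d1 ce 26 52 b4]
query mem[0x1d]=0xce, mem[0x21]=0xf1, mem[0x08]=0xc3, mem[0x06]=0x4d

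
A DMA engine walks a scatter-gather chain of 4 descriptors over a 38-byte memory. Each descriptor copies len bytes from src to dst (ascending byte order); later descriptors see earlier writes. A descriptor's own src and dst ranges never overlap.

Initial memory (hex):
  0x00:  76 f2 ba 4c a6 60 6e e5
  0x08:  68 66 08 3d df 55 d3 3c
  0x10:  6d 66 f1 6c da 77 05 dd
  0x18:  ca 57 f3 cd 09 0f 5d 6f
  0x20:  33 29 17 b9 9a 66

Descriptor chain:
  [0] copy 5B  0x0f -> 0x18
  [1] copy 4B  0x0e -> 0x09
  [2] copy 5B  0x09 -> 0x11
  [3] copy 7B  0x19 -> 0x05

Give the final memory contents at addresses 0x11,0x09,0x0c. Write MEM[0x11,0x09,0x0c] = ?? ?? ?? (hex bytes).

MEM[0x11,0x09,0x0c] = d3 0f 66

[0] 0x0f->0x18 len=5 : 3c 6d 66 f1 6c
[1] 0x0e->0x09 len=4 : d3 3c 6d 66
[2] 0x09->0x11 len=5 : d3 3c 6d 66 55
[3] 0x19->0x05 len=7 : 6d 66 f1 6c 0f 5d 6f
query mem[0x11]=0xd3, mem[0x09]=0x0f, mem[0x0c]=0x66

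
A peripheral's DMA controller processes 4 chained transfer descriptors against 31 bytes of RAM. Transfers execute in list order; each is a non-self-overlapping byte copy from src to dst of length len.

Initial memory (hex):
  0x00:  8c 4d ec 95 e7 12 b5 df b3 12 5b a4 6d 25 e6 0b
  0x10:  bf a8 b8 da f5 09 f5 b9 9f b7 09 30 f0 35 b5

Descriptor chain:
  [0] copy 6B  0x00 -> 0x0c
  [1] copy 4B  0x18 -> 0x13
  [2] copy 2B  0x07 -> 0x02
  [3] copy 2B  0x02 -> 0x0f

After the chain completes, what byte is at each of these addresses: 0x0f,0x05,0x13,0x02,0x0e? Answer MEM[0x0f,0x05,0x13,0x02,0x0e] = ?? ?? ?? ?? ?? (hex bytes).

  after D0: wrote 6B at 0x0c = 8c4dec95e712
  after D1: wrote 4B at 0x13 = 9fb70930
  after D2: wrote 2B at 0x02 = dfb3
  after D3: wrote 2B at 0x0f = dfb3
query mem[0x0f]=0xdf, mem[0x05]=0x12, mem[0x13]=0x9f, mem[0x02]=0xdf, mem[0x0e]=0xec

MEM[0x0f,0x05,0x13,0x02,0x0e] = df 12 9f df ec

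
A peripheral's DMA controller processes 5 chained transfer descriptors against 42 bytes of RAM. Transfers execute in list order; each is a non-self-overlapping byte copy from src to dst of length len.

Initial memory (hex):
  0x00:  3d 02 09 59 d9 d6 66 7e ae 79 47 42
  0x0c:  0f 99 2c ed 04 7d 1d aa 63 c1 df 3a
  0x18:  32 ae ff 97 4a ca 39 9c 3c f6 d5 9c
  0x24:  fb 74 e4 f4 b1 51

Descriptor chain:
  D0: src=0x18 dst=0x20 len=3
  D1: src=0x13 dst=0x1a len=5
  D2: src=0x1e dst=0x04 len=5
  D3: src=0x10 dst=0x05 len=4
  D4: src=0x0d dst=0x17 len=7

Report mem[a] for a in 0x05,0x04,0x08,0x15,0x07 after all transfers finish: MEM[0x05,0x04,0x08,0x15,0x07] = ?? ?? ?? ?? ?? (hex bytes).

MEM[0x05,0x04,0x08,0x15,0x07] = 04 3a aa c1 1d

[0] 0x18->0x20 len=3 : 32 ae ff
[1] 0x13->0x1a len=5 : aa 63 c1 df 3a
[2] 0x1e->0x04 len=5 : 3a 9c 32 ae ff
[3] 0x10->0x05 len=4 : 04 7d 1d aa
[4] 0x0d->0x17 len=7 : 99 2c ed 04 7d 1d aa
query mem[0x05]=0x04, mem[0x04]=0x3a, mem[0x08]=0xaa, mem[0x15]=0xc1, mem[0x07]=0x1d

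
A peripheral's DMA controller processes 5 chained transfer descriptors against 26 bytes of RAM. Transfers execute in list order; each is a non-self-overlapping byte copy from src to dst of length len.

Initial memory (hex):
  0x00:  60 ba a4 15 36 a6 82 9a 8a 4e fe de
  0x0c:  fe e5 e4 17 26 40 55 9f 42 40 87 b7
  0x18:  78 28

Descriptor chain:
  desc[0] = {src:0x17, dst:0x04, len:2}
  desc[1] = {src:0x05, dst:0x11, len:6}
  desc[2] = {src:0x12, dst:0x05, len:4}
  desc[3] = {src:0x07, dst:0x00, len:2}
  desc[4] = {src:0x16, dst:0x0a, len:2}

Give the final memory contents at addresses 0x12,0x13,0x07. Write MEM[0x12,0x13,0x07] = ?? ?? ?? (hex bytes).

#0 dst[0x04+2] := {0xb7,0x78}
#1 dst[0x11+6] := {0x78,0x82,0x9a,0x8a,0x4e,0xfe}
#2 dst[0x05+4] := {0x82,0x9a,0x8a,0x4e}
#3 dst[0x00+2] := {0x8a,0x4e}
#4 dst[0x0a+2] := {0xfe,0xb7}
query mem[0x12]=0x82, mem[0x13]=0x9a, mem[0x07]=0x8a

MEM[0x12,0x13,0x07] = 82 9a 8a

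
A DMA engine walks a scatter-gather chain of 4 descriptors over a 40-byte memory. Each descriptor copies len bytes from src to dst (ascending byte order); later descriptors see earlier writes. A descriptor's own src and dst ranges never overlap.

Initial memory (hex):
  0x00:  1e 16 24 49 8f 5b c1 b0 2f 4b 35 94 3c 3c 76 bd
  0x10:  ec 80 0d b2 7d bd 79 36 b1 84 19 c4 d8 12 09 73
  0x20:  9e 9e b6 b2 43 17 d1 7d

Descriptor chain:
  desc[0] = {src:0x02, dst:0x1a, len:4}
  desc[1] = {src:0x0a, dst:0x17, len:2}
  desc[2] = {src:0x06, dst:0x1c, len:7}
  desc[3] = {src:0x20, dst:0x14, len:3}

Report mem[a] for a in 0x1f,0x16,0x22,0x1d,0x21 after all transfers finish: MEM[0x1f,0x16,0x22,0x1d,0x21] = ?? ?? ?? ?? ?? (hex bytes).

MEM[0x1f,0x16,0x22,0x1d,0x21] = 4b 3c 3c b0 94

  after D0: wrote 4B at 0x1a = 24498f5b
  after D1: wrote 2B at 0x17 = 3594
  after D2: wrote 7B at 0x1c = c1b02f4b35943c
  after D3: wrote 3B at 0x14 = 35943c
query mem[0x1f]=0x4b, mem[0x16]=0x3c, mem[0x22]=0x3c, mem[0x1d]=0xb0, mem[0x21]=0x94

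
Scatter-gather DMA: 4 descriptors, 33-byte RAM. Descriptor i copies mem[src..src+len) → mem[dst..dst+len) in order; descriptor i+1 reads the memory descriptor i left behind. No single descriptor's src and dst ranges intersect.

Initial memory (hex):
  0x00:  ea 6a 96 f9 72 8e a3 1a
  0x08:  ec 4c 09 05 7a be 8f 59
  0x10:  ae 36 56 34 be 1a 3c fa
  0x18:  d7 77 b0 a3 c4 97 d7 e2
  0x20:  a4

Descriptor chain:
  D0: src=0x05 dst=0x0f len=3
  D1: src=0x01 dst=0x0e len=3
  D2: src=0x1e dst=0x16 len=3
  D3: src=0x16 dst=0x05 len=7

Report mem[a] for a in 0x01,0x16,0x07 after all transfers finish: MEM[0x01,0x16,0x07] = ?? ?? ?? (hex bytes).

D0: mem[0x0f..0x11] <- [8e a3 1a]
D1: mem[0x0e..0x10] <- [6a 96 f9]
D2: mem[0x16..0x18] <- [d7 e2 a4]
D3: mem[0x05..0x0b] <- [d7 e2 a4 77 b0 a3 c4]
query mem[0x01]=0x6a, mem[0x16]=0xd7, mem[0x07]=0xa4

MEM[0x01,0x16,0x07] = 6a d7 a4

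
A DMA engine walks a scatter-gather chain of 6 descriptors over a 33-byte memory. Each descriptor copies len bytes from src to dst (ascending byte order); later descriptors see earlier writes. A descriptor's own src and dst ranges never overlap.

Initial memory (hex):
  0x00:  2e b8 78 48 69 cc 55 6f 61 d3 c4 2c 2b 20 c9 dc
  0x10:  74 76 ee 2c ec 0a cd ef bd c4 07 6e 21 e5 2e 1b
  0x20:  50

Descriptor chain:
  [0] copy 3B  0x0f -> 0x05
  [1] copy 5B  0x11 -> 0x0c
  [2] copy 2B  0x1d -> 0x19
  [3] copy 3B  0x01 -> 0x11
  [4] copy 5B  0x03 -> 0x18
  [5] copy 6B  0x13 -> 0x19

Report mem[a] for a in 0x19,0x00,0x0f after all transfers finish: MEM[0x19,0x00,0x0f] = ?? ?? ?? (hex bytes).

#0 dst[0x05+3] := {0xdc,0x74,0x76}
#1 dst[0x0c+5] := {0x76,0xee,0x2c,0xec,0x0a}
#2 dst[0x19+2] := {0xe5,0x2e}
#3 dst[0x11+3] := {0xb8,0x78,0x48}
#4 dst[0x18+5] := {0x48,0x69,0xdc,0x74,0x76}
#5 dst[0x19+6] := {0x48,0xec,0x0a,0xcd,0xef,0x48}
query mem[0x19]=0x48, mem[0x00]=0x2e, mem[0x0f]=0xec

MEM[0x19,0x00,0x0f] = 48 2e ec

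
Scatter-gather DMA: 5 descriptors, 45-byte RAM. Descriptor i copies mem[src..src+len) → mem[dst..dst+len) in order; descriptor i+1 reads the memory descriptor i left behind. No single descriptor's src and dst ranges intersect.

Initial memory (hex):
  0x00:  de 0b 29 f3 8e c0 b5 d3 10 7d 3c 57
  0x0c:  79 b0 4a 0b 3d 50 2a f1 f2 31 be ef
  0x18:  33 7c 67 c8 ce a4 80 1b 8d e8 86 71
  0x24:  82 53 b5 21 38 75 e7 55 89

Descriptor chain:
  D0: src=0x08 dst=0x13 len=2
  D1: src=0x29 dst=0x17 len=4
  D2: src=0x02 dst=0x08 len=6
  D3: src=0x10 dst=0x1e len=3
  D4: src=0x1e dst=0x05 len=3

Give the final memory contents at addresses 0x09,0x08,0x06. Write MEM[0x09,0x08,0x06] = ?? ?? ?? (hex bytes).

#0 dst[0x13+2] := {0x10,0x7d}
#1 dst[0x17+4] := {0x75,0xe7,0x55,0x89}
#2 dst[0x08+6] := {0x29,0xf3,0x8e,0xc0,0xb5,0xd3}
#3 dst[0x1e+3] := {0x3d,0x50,0x2a}
#4 dst[0x05+3] := {0x3d,0x50,0x2a}
query mem[0x09]=0xf3, mem[0x08]=0x29, mem[0x06]=0x50

MEM[0x09,0x08,0x06] = f3 29 50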